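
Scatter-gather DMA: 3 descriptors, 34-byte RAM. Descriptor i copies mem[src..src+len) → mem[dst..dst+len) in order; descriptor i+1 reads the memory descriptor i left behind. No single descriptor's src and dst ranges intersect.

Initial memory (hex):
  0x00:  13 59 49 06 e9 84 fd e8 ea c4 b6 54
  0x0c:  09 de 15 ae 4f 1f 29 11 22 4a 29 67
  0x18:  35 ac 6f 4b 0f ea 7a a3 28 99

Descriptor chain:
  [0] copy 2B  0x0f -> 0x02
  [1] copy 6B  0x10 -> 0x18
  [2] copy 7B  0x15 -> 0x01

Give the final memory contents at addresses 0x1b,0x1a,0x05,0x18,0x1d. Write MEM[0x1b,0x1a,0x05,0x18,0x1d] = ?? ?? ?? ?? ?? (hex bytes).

  after D0: wrote 2B at 0x02 = ae4f
  after D1: wrote 6B at 0x18 = 4f1f2911224a
  after D2: wrote 7B at 0x01 = 4a29674f1f2911
query mem[0x1b]=0x11, mem[0x1a]=0x29, mem[0x05]=0x1f, mem[0x18]=0x4f, mem[0x1d]=0x4a

MEM[0x1b,0x1a,0x05,0x18,0x1d] = 11 29 1f 4f 4a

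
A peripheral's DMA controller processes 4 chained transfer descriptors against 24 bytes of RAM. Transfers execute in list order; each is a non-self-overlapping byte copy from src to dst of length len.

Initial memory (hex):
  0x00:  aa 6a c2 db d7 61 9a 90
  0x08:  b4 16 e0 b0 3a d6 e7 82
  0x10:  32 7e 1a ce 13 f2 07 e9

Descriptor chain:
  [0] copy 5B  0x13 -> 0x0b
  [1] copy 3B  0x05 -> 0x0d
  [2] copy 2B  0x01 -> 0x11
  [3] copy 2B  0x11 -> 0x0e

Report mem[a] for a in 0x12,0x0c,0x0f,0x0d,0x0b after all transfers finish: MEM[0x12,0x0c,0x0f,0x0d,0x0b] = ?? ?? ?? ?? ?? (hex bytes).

#0 dst[0x0b+5] := {0xce,0x13,0xf2,0x07,0xe9}
#1 dst[0x0d+3] := {0x61,0x9a,0x90}
#2 dst[0x11+2] := {0x6a,0xc2}
#3 dst[0x0e+2] := {0x6a,0xc2}
query mem[0x12]=0xc2, mem[0x0c]=0x13, mem[0x0f]=0xc2, mem[0x0d]=0x61, mem[0x0b]=0xce

MEM[0x12,0x0c,0x0f,0x0d,0x0b] = c2 13 c2 61 ce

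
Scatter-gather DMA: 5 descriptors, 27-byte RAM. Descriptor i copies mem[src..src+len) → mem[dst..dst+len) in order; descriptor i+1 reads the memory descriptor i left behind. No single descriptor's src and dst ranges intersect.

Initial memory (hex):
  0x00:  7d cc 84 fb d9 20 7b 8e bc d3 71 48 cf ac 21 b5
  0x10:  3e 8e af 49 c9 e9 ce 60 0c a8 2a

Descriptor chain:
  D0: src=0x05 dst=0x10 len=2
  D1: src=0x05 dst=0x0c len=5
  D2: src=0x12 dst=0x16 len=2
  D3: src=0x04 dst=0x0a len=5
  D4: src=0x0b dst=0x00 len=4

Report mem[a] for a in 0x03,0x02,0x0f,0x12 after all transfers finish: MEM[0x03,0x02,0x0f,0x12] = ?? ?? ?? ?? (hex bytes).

MEM[0x03,0x02,0x0f,0x12] = bc 8e bc af

#0 dst[0x10+2] := {0x20,0x7b}
#1 dst[0x0c+5] := {0x20,0x7b,0x8e,0xbc,0xd3}
#2 dst[0x16+2] := {0xaf,0x49}
#3 dst[0x0a+5] := {0xd9,0x20,0x7b,0x8e,0xbc}
#4 dst[0x00+4] := {0x20,0x7b,0x8e,0xbc}
query mem[0x03]=0xbc, mem[0x02]=0x8e, mem[0x0f]=0xbc, mem[0x12]=0xaf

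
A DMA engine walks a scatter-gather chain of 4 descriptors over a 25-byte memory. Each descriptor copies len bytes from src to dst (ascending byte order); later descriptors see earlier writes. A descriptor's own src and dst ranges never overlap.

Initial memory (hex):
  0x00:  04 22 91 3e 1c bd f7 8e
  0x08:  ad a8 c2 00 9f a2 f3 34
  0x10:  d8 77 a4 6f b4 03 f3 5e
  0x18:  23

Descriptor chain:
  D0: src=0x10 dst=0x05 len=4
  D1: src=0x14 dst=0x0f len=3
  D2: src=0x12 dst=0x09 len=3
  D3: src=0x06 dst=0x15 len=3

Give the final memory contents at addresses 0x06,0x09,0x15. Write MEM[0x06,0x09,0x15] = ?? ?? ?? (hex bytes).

#0 dst[0x05+4] := {0xd8,0x77,0xa4,0x6f}
#1 dst[0x0f+3] := {0xb4,0x03,0xf3}
#2 dst[0x09+3] := {0xa4,0x6f,0xb4}
#3 dst[0x15+3] := {0x77,0xa4,0x6f}
query mem[0x06]=0x77, mem[0x09]=0xa4, mem[0x15]=0x77

MEM[0x06,0x09,0x15] = 77 a4 77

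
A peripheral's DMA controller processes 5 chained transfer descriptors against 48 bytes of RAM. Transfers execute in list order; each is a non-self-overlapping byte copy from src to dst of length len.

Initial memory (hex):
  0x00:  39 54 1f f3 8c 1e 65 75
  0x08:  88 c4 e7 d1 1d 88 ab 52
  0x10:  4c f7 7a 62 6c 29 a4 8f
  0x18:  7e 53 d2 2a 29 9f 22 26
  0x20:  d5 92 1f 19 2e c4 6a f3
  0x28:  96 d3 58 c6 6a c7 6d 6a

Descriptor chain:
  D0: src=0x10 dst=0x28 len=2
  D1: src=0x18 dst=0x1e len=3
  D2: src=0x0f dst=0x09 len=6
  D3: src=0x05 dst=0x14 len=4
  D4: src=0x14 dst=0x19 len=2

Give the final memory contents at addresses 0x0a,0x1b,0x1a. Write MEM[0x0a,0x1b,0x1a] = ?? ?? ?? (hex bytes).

MEM[0x0a,0x1b,0x1a] = 4c 2a 65

D0: mem[0x28..0x29] <- [4c f7]
D1: mem[0x1e..0x20] <- [7e 53 d2]
D2: mem[0x09..0x0e] <- [52 4c f7 7a 62 6c]
D3: mem[0x14..0x17] <- [1e 65 75 88]
D4: mem[0x19..0x1a] <- [1e 65]
query mem[0x0a]=0x4c, mem[0x1b]=0x2a, mem[0x1a]=0x65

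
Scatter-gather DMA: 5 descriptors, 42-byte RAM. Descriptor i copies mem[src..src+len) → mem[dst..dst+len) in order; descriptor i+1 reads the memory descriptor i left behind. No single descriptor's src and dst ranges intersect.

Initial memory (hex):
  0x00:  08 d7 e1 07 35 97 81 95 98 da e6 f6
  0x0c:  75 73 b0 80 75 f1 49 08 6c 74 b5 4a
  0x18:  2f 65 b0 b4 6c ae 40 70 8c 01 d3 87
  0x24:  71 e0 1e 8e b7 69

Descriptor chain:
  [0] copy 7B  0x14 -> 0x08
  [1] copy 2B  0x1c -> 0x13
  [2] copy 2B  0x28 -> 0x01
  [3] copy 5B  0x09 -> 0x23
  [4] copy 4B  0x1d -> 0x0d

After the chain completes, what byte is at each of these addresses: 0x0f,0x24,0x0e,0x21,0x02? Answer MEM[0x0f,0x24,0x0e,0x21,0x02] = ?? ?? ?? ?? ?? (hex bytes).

[0] 0x14->0x08 len=7 : 6c 74 b5 4a 2f 65 b0
[1] 0x1c->0x13 len=2 : 6c ae
[2] 0x28->0x01 len=2 : b7 69
[3] 0x09->0x23 len=5 : 74 b5 4a 2f 65
[4] 0x1d->0x0d len=4 : ae 40 70 8c
query mem[0x0f]=0x70, mem[0x24]=0xb5, mem[0x0e]=0x40, mem[0x21]=0x01, mem[0x02]=0x69

MEM[0x0f,0x24,0x0e,0x21,0x02] = 70 b5 40 01 69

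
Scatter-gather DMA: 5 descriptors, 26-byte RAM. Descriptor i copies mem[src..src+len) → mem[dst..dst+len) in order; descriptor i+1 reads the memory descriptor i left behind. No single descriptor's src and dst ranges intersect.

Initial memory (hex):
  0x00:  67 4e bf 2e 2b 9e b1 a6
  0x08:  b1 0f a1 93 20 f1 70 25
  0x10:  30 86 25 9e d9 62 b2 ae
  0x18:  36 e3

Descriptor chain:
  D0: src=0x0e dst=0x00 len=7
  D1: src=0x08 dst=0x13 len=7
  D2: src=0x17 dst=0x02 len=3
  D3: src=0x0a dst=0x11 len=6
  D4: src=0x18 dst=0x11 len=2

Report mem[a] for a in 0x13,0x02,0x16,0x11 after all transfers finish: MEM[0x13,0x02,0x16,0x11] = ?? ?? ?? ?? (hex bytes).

MEM[0x13,0x02,0x16,0x11] = 20 20 25 f1

#0 dst[0x00+7] := {0x70,0x25,0x30,0x86,0x25,0x9e,0xd9}
#1 dst[0x13+7] := {0xb1,0x0f,0xa1,0x93,0x20,0xf1,0x70}
#2 dst[0x02+3] := {0x20,0xf1,0x70}
#3 dst[0x11+6] := {0xa1,0x93,0x20,0xf1,0x70,0x25}
#4 dst[0x11+2] := {0xf1,0x70}
query mem[0x13]=0x20, mem[0x02]=0x20, mem[0x16]=0x25, mem[0x11]=0xf1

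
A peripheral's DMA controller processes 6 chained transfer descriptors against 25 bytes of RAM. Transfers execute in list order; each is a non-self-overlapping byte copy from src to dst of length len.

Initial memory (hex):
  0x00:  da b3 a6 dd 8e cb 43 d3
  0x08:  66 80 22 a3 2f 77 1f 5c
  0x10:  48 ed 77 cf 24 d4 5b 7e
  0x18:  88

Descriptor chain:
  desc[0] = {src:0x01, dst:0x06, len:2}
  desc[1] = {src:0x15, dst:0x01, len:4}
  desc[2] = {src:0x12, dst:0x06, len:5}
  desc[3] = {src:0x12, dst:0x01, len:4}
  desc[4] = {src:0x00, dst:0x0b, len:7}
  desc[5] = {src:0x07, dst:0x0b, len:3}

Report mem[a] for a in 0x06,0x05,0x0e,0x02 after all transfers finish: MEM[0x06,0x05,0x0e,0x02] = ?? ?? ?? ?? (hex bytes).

#0 dst[0x06+2] := {0xb3,0xa6}
#1 dst[0x01+4] := {0xd4,0x5b,0x7e,0x88}
#2 dst[0x06+5] := {0x77,0xcf,0x24,0xd4,0x5b}
#3 dst[0x01+4] := {0x77,0xcf,0x24,0xd4}
#4 dst[0x0b+7] := {0xda,0x77,0xcf,0x24,0xd4,0xcb,0x77}
#5 dst[0x0b+3] := {0xcf,0x24,0xd4}
query mem[0x06]=0x77, mem[0x05]=0xcb, mem[0x0e]=0x24, mem[0x02]=0xcf

MEM[0x06,0x05,0x0e,0x02] = 77 cb 24 cf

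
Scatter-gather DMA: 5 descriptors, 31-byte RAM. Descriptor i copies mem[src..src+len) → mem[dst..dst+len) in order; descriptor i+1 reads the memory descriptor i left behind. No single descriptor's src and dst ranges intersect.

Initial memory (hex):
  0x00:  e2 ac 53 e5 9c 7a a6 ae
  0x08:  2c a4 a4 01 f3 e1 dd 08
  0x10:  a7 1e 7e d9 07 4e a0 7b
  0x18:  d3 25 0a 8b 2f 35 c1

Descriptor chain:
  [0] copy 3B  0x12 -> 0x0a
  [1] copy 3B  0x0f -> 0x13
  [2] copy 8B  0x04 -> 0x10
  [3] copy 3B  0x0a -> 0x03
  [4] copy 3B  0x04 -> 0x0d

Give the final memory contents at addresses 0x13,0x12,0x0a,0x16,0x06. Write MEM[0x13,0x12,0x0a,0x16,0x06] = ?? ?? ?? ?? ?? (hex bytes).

  after D0: wrote 3B at 0x0a = 7ed907
  after D1: wrote 3B at 0x13 = 08a71e
  after D2: wrote 8B at 0x10 = 9c7aa6ae2ca47ed9
  after D3: wrote 3B at 0x03 = 7ed907
  after D4: wrote 3B at 0x0d = d907a6
query mem[0x13]=0xae, mem[0x12]=0xa6, mem[0x0a]=0x7e, mem[0x16]=0x7e, mem[0x06]=0xa6

MEM[0x13,0x12,0x0a,0x16,0x06] = ae a6 7e 7e a6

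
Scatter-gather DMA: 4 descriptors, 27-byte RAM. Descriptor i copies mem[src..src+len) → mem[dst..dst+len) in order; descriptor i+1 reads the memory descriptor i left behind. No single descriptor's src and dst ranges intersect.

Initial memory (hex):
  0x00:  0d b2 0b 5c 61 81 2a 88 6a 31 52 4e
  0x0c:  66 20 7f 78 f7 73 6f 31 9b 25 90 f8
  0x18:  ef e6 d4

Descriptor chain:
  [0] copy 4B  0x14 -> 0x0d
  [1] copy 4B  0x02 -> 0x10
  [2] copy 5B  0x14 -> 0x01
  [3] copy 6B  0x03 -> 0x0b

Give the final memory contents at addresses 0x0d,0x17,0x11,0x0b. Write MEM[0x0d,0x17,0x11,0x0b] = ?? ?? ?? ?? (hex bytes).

MEM[0x0d,0x17,0x11,0x0b] = ef f8 5c 90

  after D0: wrote 4B at 0x0d = 9b2590f8
  after D1: wrote 4B at 0x10 = 0b5c6181
  after D2: wrote 5B at 0x01 = 9b2590f8ef
  after D3: wrote 6B at 0x0b = 90f8ef2a886a
query mem[0x0d]=0xef, mem[0x17]=0xf8, mem[0x11]=0x5c, mem[0x0b]=0x90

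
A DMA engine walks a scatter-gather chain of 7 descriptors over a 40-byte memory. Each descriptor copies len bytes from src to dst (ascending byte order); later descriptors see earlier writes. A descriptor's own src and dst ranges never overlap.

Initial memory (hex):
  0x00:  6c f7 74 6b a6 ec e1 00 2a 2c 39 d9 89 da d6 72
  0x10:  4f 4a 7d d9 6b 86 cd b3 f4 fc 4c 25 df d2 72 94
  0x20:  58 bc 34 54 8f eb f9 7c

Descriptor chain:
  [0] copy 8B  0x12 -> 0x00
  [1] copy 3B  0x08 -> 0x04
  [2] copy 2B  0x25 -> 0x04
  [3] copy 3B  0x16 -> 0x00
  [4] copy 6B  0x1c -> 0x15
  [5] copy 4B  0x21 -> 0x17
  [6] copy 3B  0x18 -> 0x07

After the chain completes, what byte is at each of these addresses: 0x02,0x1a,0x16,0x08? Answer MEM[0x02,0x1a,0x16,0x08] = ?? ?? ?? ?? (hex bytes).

MEM[0x02,0x1a,0x16,0x08] = f4 8f d2 54

[0] 0x12->0x00 len=8 : 7d d9 6b 86 cd b3 f4 fc
[1] 0x08->0x04 len=3 : 2a 2c 39
[2] 0x25->0x04 len=2 : eb f9
[3] 0x16->0x00 len=3 : cd b3 f4
[4] 0x1c->0x15 len=6 : df d2 72 94 58 bc
[5] 0x21->0x17 len=4 : bc 34 54 8f
[6] 0x18->0x07 len=3 : 34 54 8f
query mem[0x02]=0xf4, mem[0x1a]=0x8f, mem[0x16]=0xd2, mem[0x08]=0x54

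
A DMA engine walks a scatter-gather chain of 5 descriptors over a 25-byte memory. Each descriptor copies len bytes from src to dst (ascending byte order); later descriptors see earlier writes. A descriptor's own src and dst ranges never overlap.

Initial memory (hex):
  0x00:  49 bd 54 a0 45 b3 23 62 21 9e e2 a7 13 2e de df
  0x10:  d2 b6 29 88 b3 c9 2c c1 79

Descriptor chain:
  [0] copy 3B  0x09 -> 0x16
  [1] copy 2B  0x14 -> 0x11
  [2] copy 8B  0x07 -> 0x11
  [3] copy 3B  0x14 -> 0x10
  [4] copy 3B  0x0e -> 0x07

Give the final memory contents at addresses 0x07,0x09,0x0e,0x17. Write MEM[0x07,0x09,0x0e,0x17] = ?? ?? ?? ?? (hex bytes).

MEM[0x07,0x09,0x0e,0x17] = de e2 de 2e

D0: mem[0x16..0x18] <- [9e e2 a7]
D1: mem[0x11..0x12] <- [b3 c9]
D2: mem[0x11..0x18] <- [62 21 9e e2 a7 13 2e de]
D3: mem[0x10..0x12] <- [e2 a7 13]
D4: mem[0x07..0x09] <- [de df e2]
query mem[0x07]=0xde, mem[0x09]=0xe2, mem[0x0e]=0xde, mem[0x17]=0x2e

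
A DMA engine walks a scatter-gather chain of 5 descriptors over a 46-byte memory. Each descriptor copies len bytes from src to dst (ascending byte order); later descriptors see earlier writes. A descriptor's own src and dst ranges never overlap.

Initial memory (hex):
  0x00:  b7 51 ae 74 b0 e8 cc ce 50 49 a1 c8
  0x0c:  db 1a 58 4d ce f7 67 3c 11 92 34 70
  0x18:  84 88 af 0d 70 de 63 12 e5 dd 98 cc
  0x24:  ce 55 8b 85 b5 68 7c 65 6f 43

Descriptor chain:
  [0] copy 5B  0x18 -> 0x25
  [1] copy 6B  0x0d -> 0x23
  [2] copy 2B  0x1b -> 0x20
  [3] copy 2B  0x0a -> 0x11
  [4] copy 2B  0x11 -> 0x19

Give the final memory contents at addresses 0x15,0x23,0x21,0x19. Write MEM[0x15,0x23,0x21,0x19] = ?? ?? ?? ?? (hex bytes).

MEM[0x15,0x23,0x21,0x19] = 92 1a 70 a1

[0] 0x18->0x25 len=5 : 84 88 af 0d 70
[1] 0x0d->0x23 len=6 : 1a 58 4d ce f7 67
[2] 0x1b->0x20 len=2 : 0d 70
[3] 0x0a->0x11 len=2 : a1 c8
[4] 0x11->0x19 len=2 : a1 c8
query mem[0x15]=0x92, mem[0x23]=0x1a, mem[0x21]=0x70, mem[0x19]=0xa1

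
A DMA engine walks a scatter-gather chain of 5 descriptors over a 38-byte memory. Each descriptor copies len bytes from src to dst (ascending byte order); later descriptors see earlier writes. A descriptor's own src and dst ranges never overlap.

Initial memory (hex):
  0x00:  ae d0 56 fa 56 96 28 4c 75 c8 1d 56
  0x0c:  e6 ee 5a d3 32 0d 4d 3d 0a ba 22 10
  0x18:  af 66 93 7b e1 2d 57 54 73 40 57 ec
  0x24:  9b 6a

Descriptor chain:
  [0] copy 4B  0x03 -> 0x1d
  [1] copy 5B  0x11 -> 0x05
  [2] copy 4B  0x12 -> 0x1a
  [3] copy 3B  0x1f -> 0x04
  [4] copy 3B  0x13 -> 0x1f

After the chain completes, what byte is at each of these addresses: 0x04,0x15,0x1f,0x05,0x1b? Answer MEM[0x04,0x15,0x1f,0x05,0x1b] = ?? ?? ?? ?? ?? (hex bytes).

[0] 0x03->0x1d len=4 : fa 56 96 28
[1] 0x11->0x05 len=5 : 0d 4d 3d 0a ba
[2] 0x12->0x1a len=4 : 4d 3d 0a ba
[3] 0x1f->0x04 len=3 : 96 28 40
[4] 0x13->0x1f len=3 : 3d 0a ba
query mem[0x04]=0x96, mem[0x15]=0xba, mem[0x1f]=0x3d, mem[0x05]=0x28, mem[0x1b]=0x3d

MEM[0x04,0x15,0x1f,0x05,0x1b] = 96 ba 3d 28 3d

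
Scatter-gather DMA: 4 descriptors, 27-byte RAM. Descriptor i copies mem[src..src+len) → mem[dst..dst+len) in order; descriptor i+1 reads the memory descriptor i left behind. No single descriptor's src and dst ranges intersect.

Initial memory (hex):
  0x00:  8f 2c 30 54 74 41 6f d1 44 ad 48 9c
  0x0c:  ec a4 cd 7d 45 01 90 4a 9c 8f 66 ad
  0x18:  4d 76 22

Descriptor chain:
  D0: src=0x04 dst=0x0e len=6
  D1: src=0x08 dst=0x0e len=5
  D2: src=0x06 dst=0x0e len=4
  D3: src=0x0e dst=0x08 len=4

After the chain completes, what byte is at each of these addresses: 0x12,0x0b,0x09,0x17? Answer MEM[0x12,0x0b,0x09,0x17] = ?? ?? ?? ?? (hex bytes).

MEM[0x12,0x0b,0x09,0x17] = ec ad d1 ad

[0] 0x04->0x0e len=6 : 74 41 6f d1 44 ad
[1] 0x08->0x0e len=5 : 44 ad 48 9c ec
[2] 0x06->0x0e len=4 : 6f d1 44 ad
[3] 0x0e->0x08 len=4 : 6f d1 44 ad
query mem[0x12]=0xec, mem[0x0b]=0xad, mem[0x09]=0xd1, mem[0x17]=0xad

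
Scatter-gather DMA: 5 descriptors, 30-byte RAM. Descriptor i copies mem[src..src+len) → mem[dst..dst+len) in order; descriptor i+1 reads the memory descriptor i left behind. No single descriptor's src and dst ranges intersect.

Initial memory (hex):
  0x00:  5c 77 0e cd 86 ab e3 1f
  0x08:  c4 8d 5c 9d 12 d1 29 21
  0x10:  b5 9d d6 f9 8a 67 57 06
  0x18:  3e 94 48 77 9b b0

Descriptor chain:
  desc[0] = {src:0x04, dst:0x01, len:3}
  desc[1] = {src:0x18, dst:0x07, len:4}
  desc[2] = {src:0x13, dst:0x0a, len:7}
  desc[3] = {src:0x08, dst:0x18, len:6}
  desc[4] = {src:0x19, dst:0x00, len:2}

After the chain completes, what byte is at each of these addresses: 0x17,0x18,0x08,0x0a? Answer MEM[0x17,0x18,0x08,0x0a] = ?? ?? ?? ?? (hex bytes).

#0 dst[0x01+3] := {0x86,0xab,0xe3}
#1 dst[0x07+4] := {0x3e,0x94,0x48,0x77}
#2 dst[0x0a+7] := {0xf9,0x8a,0x67,0x57,0x06,0x3e,0x94}
#3 dst[0x18+6] := {0x94,0x48,0xf9,0x8a,0x67,0x57}
#4 dst[0x00+2] := {0x48,0xf9}
query mem[0x17]=0x06, mem[0x18]=0x94, mem[0x08]=0x94, mem[0x0a]=0xf9

MEM[0x17,0x18,0x08,0x0a] = 06 94 94 f9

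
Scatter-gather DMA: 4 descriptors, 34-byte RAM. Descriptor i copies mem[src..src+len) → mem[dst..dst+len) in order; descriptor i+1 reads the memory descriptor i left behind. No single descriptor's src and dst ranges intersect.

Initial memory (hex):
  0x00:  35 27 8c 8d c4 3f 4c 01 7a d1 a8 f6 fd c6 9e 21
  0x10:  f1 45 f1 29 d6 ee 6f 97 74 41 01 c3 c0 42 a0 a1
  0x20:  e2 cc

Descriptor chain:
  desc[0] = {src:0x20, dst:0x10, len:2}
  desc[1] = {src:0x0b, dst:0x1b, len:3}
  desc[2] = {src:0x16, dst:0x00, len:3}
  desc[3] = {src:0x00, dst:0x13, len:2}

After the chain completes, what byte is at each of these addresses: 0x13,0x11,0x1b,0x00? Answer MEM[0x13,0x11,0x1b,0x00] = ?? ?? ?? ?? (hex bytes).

  after D0: wrote 2B at 0x10 = e2cc
  after D1: wrote 3B at 0x1b = f6fdc6
  after D2: wrote 3B at 0x00 = 6f9774
  after D3: wrote 2B at 0x13 = 6f97
query mem[0x13]=0x6f, mem[0x11]=0xcc, mem[0x1b]=0xf6, mem[0x00]=0x6f

MEM[0x13,0x11,0x1b,0x00] = 6f cc f6 6f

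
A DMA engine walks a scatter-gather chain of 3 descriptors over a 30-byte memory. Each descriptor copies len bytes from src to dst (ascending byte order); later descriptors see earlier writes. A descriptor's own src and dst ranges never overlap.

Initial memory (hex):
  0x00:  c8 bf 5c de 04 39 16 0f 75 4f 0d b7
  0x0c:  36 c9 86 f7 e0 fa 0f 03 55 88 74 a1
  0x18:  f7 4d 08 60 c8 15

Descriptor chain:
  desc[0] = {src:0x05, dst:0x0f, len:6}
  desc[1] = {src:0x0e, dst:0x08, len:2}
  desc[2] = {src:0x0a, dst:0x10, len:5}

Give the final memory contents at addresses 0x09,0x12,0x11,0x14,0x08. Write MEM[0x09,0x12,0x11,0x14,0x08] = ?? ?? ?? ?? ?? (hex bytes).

MEM[0x09,0x12,0x11,0x14,0x08] = 39 36 b7 86 86

  after D0: wrote 6B at 0x0f = 39160f754f0d
  after D1: wrote 2B at 0x08 = 8639
  after D2: wrote 5B at 0x10 = 0db736c986
query mem[0x09]=0x39, mem[0x12]=0x36, mem[0x11]=0xb7, mem[0x14]=0x86, mem[0x08]=0x86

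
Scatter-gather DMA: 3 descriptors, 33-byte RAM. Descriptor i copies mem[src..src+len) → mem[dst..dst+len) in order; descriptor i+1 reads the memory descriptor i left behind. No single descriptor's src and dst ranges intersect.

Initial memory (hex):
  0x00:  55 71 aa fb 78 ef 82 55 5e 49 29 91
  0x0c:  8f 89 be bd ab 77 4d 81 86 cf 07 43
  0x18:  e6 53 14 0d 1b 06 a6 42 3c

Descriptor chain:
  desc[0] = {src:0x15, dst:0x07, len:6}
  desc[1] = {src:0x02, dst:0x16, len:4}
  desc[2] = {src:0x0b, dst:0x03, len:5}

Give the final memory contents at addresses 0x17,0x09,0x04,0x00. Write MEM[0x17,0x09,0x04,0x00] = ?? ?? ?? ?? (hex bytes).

[0] 0x15->0x07 len=6 : cf 07 43 e6 53 14
[1] 0x02->0x16 len=4 : aa fb 78 ef
[2] 0x0b->0x03 len=5 : 53 14 89 be bd
query mem[0x17]=0xfb, mem[0x09]=0x43, mem[0x04]=0x14, mem[0x00]=0x55

MEM[0x17,0x09,0x04,0x00] = fb 43 14 55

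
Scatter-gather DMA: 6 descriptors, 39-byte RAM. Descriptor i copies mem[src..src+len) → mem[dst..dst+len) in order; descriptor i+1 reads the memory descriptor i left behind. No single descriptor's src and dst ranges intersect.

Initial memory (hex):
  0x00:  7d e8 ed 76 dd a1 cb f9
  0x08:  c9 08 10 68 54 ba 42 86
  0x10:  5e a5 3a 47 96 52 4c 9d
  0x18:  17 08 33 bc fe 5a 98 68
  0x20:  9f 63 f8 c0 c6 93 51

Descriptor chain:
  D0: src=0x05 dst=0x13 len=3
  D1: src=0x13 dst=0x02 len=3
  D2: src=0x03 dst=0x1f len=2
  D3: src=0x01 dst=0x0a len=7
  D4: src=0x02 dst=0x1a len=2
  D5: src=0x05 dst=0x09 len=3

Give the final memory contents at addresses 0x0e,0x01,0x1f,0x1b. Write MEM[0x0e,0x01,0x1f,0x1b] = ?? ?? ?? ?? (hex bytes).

MEM[0x0e,0x01,0x1f,0x1b] = a1 e8 cb cb

  after D0: wrote 3B at 0x13 = a1cbf9
  after D1: wrote 3B at 0x02 = a1cbf9
  after D2: wrote 2B at 0x1f = cbf9
  after D3: wrote 7B at 0x0a = e8a1cbf9a1cbf9
  after D4: wrote 2B at 0x1a = a1cb
  after D5: wrote 3B at 0x09 = a1cbf9
query mem[0x0e]=0xa1, mem[0x01]=0xe8, mem[0x1f]=0xcb, mem[0x1b]=0xcb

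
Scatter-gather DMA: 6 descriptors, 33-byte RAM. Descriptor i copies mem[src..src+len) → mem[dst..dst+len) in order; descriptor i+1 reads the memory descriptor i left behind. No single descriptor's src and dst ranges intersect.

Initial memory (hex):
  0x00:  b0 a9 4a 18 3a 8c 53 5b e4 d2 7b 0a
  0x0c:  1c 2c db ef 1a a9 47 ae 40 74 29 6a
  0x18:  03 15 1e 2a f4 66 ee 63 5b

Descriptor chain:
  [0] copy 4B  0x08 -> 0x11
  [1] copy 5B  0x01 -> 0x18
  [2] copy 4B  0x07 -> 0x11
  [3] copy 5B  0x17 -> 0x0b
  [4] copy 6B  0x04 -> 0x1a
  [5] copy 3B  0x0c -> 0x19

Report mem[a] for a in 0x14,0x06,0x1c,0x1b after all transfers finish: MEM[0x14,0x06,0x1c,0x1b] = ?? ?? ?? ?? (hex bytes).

#0 dst[0x11+4] := {0xe4,0xd2,0x7b,0x0a}
#1 dst[0x18+5] := {0xa9,0x4a,0x18,0x3a,0x8c}
#2 dst[0x11+4] := {0x5b,0xe4,0xd2,0x7b}
#3 dst[0x0b+5] := {0x6a,0xa9,0x4a,0x18,0x3a}
#4 dst[0x1a+6] := {0x3a,0x8c,0x53,0x5b,0xe4,0xd2}
#5 dst[0x19+3] := {0xa9,0x4a,0x18}
query mem[0x14]=0x7b, mem[0x06]=0x53, mem[0x1c]=0x53, mem[0x1b]=0x18

MEM[0x14,0x06,0x1c,0x1b] = 7b 53 53 18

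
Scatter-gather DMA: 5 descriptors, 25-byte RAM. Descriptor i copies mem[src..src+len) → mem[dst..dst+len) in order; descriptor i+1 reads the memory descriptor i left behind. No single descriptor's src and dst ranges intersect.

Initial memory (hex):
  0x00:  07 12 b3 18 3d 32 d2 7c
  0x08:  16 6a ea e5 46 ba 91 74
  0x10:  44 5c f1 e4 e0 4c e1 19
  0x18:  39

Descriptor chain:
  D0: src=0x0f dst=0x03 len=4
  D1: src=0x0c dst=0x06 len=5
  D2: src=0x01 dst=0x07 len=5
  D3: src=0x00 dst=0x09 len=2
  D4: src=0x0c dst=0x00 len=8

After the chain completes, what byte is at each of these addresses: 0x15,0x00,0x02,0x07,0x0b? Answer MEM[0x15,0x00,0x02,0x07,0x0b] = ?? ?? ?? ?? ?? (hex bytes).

MEM[0x15,0x00,0x02,0x07,0x0b] = 4c 46 91 e4 5c

#0 dst[0x03+4] := {0x74,0x44,0x5c,0xf1}
#1 dst[0x06+5] := {0x46,0xba,0x91,0x74,0x44}
#2 dst[0x07+5] := {0x12,0xb3,0x74,0x44,0x5c}
#3 dst[0x09+2] := {0x07,0x12}
#4 dst[0x00+8] := {0x46,0xba,0x91,0x74,0x44,0x5c,0xf1,0xe4}
query mem[0x15]=0x4c, mem[0x00]=0x46, mem[0x02]=0x91, mem[0x07]=0xe4, mem[0x0b]=0x5c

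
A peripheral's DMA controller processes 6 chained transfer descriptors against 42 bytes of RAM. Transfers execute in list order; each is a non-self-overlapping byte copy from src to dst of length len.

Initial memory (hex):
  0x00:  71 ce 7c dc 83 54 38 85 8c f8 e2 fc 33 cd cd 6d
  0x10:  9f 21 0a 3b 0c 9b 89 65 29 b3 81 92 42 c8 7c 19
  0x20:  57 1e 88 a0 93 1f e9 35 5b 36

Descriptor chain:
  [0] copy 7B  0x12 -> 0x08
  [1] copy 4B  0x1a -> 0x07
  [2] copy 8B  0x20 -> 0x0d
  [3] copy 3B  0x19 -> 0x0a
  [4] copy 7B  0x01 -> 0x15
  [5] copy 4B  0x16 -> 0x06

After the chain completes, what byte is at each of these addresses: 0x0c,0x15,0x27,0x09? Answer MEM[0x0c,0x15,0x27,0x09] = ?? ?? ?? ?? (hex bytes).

MEM[0x0c,0x15,0x27,0x09] = 92 ce 35 54

  after D0: wrote 7B at 0x08 = 0a3b0c9b896529
  after D1: wrote 4B at 0x07 = 819242c8
  after D2: wrote 8B at 0x0d = 571e88a0931fe935
  after D3: wrote 3B at 0x0a = b38192
  after D4: wrote 7B at 0x15 = ce7cdc83543881
  after D5: wrote 4B at 0x06 = 7cdc8354
query mem[0x0c]=0x92, mem[0x15]=0xce, mem[0x27]=0x35, mem[0x09]=0x54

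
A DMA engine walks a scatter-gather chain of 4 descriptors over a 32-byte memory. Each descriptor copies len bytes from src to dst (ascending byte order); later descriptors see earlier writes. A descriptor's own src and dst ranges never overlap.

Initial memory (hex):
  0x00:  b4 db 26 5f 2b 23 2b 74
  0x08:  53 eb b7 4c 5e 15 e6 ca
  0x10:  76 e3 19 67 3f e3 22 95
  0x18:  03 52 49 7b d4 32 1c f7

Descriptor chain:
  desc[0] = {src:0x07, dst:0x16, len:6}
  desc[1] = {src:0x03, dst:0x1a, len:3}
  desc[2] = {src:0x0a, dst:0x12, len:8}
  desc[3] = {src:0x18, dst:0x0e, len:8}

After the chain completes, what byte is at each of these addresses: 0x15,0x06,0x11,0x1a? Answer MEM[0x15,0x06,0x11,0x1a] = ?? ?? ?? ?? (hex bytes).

D0: mem[0x16..0x1b] <- [74 53 eb b7 4c 5e]
D1: mem[0x1a..0x1c] <- [5f 2b 23]
D2: mem[0x12..0x19] <- [b7 4c 5e 15 e6 ca 76 e3]
D3: mem[0x0e..0x15] <- [76 e3 5f 2b 23 32 1c f7]
query mem[0x15]=0xf7, mem[0x06]=0x2b, mem[0x11]=0x2b, mem[0x1a]=0x5f

MEM[0x15,0x06,0x11,0x1a] = f7 2b 2b 5f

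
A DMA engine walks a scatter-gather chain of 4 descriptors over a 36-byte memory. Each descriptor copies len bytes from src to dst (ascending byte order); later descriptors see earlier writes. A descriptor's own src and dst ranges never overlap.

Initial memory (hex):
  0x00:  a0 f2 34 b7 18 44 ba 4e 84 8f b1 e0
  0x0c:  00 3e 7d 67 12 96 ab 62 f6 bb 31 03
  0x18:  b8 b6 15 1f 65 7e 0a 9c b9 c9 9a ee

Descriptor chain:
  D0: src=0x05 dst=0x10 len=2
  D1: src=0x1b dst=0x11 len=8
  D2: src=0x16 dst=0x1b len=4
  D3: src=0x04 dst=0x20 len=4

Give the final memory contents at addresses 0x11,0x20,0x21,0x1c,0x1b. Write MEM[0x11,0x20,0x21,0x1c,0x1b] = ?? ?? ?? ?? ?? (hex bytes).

MEM[0x11,0x20,0x21,0x1c,0x1b] = 1f 18 44 c9 b9

[0] 0x05->0x10 len=2 : 44 ba
[1] 0x1b->0x11 len=8 : 1f 65 7e 0a 9c b9 c9 9a
[2] 0x16->0x1b len=4 : b9 c9 9a b6
[3] 0x04->0x20 len=4 : 18 44 ba 4e
query mem[0x11]=0x1f, mem[0x20]=0x18, mem[0x21]=0x44, mem[0x1c]=0xc9, mem[0x1b]=0xb9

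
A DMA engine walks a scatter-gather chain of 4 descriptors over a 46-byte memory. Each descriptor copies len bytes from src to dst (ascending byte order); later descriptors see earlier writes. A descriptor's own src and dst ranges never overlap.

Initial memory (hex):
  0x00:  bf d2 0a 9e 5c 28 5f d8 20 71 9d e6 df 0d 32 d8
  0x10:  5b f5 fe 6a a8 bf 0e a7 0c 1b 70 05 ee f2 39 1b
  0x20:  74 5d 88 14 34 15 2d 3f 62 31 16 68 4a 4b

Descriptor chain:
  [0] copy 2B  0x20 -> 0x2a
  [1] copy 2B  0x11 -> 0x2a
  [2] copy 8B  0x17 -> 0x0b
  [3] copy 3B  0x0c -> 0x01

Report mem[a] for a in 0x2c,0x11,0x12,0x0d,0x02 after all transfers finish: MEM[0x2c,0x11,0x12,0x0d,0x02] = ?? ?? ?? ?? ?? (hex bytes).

[0] 0x20->0x2a len=2 : 74 5d
[1] 0x11->0x2a len=2 : f5 fe
[2] 0x17->0x0b len=8 : a7 0c 1b 70 05 ee f2 39
[3] 0x0c->0x01 len=3 : 0c 1b 70
query mem[0x2c]=0x4a, mem[0x11]=0xf2, mem[0x12]=0x39, mem[0x0d]=0x1b, mem[0x02]=0x1b

MEM[0x2c,0x11,0x12,0x0d,0x02] = 4a f2 39 1b 1b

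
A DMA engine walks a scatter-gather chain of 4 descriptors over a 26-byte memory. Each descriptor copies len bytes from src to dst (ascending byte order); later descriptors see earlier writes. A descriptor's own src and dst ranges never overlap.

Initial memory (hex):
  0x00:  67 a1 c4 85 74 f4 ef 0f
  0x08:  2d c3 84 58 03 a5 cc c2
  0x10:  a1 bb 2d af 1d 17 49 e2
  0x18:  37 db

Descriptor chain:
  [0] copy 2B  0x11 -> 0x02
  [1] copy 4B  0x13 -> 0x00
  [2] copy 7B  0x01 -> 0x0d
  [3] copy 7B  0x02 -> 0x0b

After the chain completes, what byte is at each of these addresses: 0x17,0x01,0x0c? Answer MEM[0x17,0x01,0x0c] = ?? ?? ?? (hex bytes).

MEM[0x17,0x01,0x0c] = e2 1d 49

D0: mem[0x02..0x03] <- [bb 2d]
D1: mem[0x00..0x03] <- [af 1d 17 49]
D2: mem[0x0d..0x13] <- [1d 17 49 74 f4 ef 0f]
D3: mem[0x0b..0x11] <- [17 49 74 f4 ef 0f 2d]
query mem[0x17]=0xe2, mem[0x01]=0x1d, mem[0x0c]=0x49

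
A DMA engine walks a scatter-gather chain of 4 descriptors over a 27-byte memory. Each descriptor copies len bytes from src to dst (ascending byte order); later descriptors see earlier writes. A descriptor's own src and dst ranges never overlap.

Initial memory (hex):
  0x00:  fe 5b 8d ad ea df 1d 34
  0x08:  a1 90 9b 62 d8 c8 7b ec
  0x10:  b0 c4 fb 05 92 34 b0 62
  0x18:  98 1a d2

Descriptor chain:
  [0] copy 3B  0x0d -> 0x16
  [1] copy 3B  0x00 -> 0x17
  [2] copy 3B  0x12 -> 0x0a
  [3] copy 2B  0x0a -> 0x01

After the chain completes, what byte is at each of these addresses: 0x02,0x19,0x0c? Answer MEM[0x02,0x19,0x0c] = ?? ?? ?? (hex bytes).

[0] 0x0d->0x16 len=3 : c8 7b ec
[1] 0x00->0x17 len=3 : fe 5b 8d
[2] 0x12->0x0a len=3 : fb 05 92
[3] 0x0a->0x01 len=2 : fb 05
query mem[0x02]=0x05, mem[0x19]=0x8d, mem[0x0c]=0x92

MEM[0x02,0x19,0x0c] = 05 8d 92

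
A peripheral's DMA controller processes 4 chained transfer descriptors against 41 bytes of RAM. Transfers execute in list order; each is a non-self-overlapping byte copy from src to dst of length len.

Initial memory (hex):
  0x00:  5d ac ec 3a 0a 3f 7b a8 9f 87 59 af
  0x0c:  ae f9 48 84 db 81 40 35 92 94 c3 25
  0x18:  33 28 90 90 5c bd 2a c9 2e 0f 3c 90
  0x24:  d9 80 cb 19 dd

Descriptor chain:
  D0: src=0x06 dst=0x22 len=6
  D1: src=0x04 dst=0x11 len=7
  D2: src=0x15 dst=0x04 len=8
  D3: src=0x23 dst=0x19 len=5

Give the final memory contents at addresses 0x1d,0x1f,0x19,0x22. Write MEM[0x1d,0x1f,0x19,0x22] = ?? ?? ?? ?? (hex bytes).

D0: mem[0x22..0x27] <- [7b a8 9f 87 59 af]
D1: mem[0x11..0x17] <- [0a 3f 7b a8 9f 87 59]
D2: mem[0x04..0x0b] <- [9f 87 59 33 28 90 90 5c]
D3: mem[0x19..0x1d] <- [a8 9f 87 59 af]
query mem[0x1d]=0xaf, mem[0x1f]=0xc9, mem[0x19]=0xa8, mem[0x22]=0x7b

MEM[0x1d,0x1f,0x19,0x22] = af c9 a8 7b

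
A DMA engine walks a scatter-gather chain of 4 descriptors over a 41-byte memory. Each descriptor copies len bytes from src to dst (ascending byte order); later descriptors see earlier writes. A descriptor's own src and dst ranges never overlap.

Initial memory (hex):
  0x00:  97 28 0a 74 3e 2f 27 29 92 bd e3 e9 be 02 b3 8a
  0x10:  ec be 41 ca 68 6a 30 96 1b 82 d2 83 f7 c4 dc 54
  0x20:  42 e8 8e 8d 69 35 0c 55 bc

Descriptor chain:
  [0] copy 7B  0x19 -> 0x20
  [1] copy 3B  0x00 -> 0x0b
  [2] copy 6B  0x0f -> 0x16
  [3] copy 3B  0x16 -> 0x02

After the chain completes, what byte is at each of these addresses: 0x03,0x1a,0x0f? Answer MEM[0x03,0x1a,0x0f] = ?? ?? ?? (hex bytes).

MEM[0x03,0x1a,0x0f] = ec ca 8a

D0: mem[0x20..0x26] <- [82 d2 83 f7 c4 dc 54]
D1: mem[0x0b..0x0d] <- [97 28 0a]
D2: mem[0x16..0x1b] <- [8a ec be 41 ca 68]
D3: mem[0x02..0x04] <- [8a ec be]
query mem[0x03]=0xec, mem[0x1a]=0xca, mem[0x0f]=0x8a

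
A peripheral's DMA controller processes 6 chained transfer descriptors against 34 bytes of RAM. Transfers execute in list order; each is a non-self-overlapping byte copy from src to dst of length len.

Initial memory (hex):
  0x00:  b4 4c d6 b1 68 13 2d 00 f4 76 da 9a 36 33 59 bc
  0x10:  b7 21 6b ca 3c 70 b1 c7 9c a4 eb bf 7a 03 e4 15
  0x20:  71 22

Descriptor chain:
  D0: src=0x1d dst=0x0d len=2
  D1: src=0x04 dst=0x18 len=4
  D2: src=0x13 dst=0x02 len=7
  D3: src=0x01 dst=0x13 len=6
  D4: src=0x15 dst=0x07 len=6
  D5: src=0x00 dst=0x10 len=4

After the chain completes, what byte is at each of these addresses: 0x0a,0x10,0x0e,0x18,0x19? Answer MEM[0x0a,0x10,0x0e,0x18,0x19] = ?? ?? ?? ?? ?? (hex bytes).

MEM[0x0a,0x10,0x0e,0x18,0x19] = c7 b4 e4 c7 13

D0: mem[0x0d..0x0e] <- [03 e4]
D1: mem[0x18..0x1b] <- [68 13 2d 00]
D2: mem[0x02..0x08] <- [ca 3c 70 b1 c7 68 13]
D3: mem[0x13..0x18] <- [4c ca 3c 70 b1 c7]
D4: mem[0x07..0x0c] <- [3c 70 b1 c7 13 2d]
D5: mem[0x10..0x13] <- [b4 4c ca 3c]
query mem[0x0a]=0xc7, mem[0x10]=0xb4, mem[0x0e]=0xe4, mem[0x18]=0xc7, mem[0x19]=0x13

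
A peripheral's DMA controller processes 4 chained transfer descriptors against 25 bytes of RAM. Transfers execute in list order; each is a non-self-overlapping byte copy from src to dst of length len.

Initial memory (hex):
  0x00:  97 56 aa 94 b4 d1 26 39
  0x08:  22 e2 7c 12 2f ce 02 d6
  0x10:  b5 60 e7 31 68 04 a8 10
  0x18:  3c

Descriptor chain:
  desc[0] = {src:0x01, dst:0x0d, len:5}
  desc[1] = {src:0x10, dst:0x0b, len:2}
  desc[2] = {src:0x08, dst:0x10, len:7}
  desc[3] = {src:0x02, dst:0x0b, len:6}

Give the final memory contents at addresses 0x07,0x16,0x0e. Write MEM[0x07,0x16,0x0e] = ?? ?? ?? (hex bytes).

[0] 0x01->0x0d len=5 : 56 aa 94 b4 d1
[1] 0x10->0x0b len=2 : b4 d1
[2] 0x08->0x10 len=7 : 22 e2 7c b4 d1 56 aa
[3] 0x02->0x0b len=6 : aa 94 b4 d1 26 39
query mem[0x07]=0x39, mem[0x16]=0xaa, mem[0x0e]=0xd1

MEM[0x07,0x16,0x0e] = 39 aa d1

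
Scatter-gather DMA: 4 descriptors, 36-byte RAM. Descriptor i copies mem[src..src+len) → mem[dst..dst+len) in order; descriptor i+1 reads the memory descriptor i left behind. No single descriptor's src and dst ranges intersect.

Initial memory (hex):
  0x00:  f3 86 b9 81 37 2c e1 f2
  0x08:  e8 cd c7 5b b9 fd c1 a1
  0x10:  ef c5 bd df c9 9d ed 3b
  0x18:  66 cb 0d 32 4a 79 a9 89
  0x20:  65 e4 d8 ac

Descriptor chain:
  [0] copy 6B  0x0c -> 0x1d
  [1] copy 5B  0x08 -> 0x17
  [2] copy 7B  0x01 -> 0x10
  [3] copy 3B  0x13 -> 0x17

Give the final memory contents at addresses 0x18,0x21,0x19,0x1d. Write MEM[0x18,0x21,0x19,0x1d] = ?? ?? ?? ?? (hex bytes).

  after D0: wrote 6B at 0x1d = b9fdc1a1efc5
  after D1: wrote 5B at 0x17 = e8cdc75bb9
  after D2: wrote 7B at 0x10 = 86b981372ce1f2
  after D3: wrote 3B at 0x17 = 372ce1
query mem[0x18]=0x2c, mem[0x21]=0xef, mem[0x19]=0xe1, mem[0x1d]=0xb9

MEM[0x18,0x21,0x19,0x1d] = 2c ef e1 b9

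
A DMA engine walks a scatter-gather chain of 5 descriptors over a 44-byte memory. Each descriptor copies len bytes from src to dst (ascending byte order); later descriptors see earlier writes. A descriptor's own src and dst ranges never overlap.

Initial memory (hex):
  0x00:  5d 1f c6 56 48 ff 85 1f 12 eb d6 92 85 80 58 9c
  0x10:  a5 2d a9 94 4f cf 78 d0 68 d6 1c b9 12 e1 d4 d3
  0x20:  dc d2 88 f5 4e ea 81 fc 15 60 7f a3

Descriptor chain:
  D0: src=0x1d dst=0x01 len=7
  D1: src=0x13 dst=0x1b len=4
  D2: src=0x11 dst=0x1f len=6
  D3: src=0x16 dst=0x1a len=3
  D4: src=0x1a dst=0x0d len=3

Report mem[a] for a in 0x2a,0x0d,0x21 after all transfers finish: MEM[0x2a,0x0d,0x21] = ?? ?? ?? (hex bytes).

MEM[0x2a,0x0d,0x21] = 7f 78 94

#0 dst[0x01+7] := {0xe1,0xd4,0xd3,0xdc,0xd2,0x88,0xf5}
#1 dst[0x1b+4] := {0x94,0x4f,0xcf,0x78}
#2 dst[0x1f+6] := {0x2d,0xa9,0x94,0x4f,0xcf,0x78}
#3 dst[0x1a+3] := {0x78,0xd0,0x68}
#4 dst[0x0d+3] := {0x78,0xd0,0x68}
query mem[0x2a]=0x7f, mem[0x0d]=0x78, mem[0x21]=0x94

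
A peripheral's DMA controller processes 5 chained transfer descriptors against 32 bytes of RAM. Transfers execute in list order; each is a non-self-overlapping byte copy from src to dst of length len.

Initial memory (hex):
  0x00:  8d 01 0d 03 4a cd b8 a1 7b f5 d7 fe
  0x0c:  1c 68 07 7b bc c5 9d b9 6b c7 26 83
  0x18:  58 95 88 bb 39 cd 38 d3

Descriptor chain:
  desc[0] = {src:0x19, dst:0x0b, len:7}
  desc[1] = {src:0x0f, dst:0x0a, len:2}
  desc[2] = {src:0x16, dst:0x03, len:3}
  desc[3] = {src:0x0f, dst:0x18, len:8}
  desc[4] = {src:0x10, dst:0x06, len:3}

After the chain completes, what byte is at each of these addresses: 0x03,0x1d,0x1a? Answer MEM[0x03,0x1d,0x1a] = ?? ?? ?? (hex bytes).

D0: mem[0x0b..0x11] <- [95 88 bb 39 cd 38 d3]
D1: mem[0x0a..0x0b] <- [cd 38]
D2: mem[0x03..0x05] <- [26 83 58]
D3: mem[0x18..0x1f] <- [cd 38 d3 9d b9 6b c7 26]
D4: mem[0x06..0x08] <- [38 d3 9d]
query mem[0x03]=0x26, mem[0x1d]=0x6b, mem[0x1a]=0xd3

MEM[0x03,0x1d,0x1a] = 26 6b d3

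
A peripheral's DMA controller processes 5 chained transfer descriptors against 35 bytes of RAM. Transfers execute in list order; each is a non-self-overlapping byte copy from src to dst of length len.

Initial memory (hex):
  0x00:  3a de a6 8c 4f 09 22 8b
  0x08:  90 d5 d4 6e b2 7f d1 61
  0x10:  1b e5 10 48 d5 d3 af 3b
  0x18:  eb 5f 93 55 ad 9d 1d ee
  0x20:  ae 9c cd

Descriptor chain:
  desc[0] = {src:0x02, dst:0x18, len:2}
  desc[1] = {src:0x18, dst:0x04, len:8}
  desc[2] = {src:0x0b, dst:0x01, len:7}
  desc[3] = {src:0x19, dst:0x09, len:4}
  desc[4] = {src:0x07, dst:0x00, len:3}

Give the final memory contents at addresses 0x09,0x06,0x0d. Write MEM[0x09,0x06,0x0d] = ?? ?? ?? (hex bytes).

MEM[0x09,0x06,0x0d] = 8c 1b 7f

[0] 0x02->0x18 len=2 : a6 8c
[1] 0x18->0x04 len=8 : a6 8c 93 55 ad 9d 1d ee
[2] 0x0b->0x01 len=7 : ee b2 7f d1 61 1b e5
[3] 0x19->0x09 len=4 : 8c 93 55 ad
[4] 0x07->0x00 len=3 : e5 ad 8c
query mem[0x09]=0x8c, mem[0x06]=0x1b, mem[0x0d]=0x7f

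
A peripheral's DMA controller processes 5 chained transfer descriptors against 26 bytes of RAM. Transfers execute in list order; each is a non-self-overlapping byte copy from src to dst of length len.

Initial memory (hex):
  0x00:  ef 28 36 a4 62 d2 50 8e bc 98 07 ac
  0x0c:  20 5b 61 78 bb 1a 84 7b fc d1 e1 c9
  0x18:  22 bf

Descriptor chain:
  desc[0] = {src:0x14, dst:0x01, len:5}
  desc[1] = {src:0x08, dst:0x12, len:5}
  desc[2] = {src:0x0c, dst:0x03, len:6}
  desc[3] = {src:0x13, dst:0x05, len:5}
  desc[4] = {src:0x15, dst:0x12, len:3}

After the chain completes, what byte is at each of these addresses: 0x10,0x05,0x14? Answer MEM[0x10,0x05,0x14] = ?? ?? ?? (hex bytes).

D0: mem[0x01..0x05] <- [fc d1 e1 c9 22]
D1: mem[0x12..0x16] <- [bc 98 07 ac 20]
D2: mem[0x03..0x08] <- [20 5b 61 78 bb 1a]
D3: mem[0x05..0x09] <- [98 07 ac 20 c9]
D4: mem[0x12..0x14] <- [ac 20 c9]
query mem[0x10]=0xbb, mem[0x05]=0x98, mem[0x14]=0xc9

MEM[0x10,0x05,0x14] = bb 98 c9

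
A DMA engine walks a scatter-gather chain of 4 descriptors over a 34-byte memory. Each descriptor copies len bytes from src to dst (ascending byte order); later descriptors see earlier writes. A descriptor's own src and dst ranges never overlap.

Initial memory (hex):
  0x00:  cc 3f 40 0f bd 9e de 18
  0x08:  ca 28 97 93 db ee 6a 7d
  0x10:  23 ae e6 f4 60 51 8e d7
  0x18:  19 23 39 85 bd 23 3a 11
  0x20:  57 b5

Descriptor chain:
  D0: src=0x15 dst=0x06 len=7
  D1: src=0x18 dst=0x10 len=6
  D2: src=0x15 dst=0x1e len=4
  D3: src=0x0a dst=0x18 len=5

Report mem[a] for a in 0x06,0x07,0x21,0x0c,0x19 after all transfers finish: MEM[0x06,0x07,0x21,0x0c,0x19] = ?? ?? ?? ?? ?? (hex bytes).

MEM[0x06,0x07,0x21,0x0c,0x19] = 51 8e 19 85 39

#0 dst[0x06+7] := {0x51,0x8e,0xd7,0x19,0x23,0x39,0x85}
#1 dst[0x10+6] := {0x19,0x23,0x39,0x85,0xbd,0x23}
#2 dst[0x1e+4] := {0x23,0x8e,0xd7,0x19}
#3 dst[0x18+5] := {0x23,0x39,0x85,0xee,0x6a}
query mem[0x06]=0x51, mem[0x07]=0x8e, mem[0x21]=0x19, mem[0x0c]=0x85, mem[0x19]=0x39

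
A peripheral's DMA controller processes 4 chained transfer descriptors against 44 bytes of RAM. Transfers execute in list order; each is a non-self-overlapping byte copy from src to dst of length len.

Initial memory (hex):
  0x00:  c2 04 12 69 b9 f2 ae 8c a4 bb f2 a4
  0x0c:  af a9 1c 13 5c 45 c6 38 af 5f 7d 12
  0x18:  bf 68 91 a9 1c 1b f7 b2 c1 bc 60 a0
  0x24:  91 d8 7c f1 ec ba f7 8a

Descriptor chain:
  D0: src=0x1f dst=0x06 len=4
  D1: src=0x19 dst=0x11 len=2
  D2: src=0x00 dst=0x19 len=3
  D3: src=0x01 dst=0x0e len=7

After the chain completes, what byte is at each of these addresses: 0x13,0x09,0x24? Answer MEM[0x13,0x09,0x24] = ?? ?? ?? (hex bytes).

MEM[0x13,0x09,0x24] = b2 60 91

  after D0: wrote 4B at 0x06 = b2c1bc60
  after D1: wrote 2B at 0x11 = 6891
  after D2: wrote 3B at 0x19 = c20412
  after D3: wrote 7B at 0x0e = 041269b9f2b2c1
query mem[0x13]=0xb2, mem[0x09]=0x60, mem[0x24]=0x91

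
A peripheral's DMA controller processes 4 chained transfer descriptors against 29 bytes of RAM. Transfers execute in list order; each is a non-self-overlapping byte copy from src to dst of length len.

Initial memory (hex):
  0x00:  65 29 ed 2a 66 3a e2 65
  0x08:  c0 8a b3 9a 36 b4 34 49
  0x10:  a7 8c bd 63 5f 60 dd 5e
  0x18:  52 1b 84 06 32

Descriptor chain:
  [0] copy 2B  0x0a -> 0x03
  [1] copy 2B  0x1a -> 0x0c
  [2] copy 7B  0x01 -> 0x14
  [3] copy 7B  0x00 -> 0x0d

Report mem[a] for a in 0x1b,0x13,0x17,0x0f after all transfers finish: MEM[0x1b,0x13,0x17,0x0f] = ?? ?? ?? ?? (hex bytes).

MEM[0x1b,0x13,0x17,0x0f] = 06 e2 9a ed

  after D0: wrote 2B at 0x03 = b39a
  after D1: wrote 2B at 0x0c = 8406
  after D2: wrote 7B at 0x14 = 29edb39a3ae265
  after D3: wrote 7B at 0x0d = 6529edb39a3ae2
query mem[0x1b]=0x06, mem[0x13]=0xe2, mem[0x17]=0x9a, mem[0x0f]=0xed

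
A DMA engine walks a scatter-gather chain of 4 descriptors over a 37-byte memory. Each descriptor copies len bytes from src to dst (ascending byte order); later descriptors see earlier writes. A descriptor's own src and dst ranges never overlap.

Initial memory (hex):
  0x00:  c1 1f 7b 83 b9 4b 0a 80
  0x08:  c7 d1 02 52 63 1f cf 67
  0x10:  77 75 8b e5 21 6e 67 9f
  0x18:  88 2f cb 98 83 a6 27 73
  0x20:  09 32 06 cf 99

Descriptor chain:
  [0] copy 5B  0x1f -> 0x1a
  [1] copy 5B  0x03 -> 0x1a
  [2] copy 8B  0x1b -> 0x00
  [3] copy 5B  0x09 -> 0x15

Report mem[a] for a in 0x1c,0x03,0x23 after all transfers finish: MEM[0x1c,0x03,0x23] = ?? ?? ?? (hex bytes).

MEM[0x1c,0x03,0x23] = 4b 80 cf

[0] 0x1f->0x1a len=5 : 73 09 32 06 cf
[1] 0x03->0x1a len=5 : 83 b9 4b 0a 80
[2] 0x1b->0x00 len=8 : b9 4b 0a 80 73 09 32 06
[3] 0x09->0x15 len=5 : d1 02 52 63 1f
query mem[0x1c]=0x4b, mem[0x03]=0x80, mem[0x23]=0xcf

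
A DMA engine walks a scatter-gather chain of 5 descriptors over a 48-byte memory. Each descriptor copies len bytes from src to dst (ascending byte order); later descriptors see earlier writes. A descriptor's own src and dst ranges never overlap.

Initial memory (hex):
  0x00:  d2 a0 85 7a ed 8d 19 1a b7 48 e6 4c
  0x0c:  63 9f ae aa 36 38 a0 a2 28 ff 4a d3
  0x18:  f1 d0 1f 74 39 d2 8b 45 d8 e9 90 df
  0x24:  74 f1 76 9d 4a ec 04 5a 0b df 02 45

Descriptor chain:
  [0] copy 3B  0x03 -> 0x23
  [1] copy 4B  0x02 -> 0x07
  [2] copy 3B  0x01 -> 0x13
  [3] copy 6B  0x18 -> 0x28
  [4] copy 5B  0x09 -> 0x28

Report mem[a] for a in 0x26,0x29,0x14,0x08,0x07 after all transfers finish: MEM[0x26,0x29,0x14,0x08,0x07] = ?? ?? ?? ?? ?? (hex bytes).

D0: mem[0x23..0x25] <- [7a ed 8d]
D1: mem[0x07..0x0a] <- [85 7a ed 8d]
D2: mem[0x13..0x15] <- [a0 85 7a]
D3: mem[0x28..0x2d] <- [f1 d0 1f 74 39 d2]
D4: mem[0x28..0x2c] <- [ed 8d 4c 63 9f]
query mem[0x26]=0x76, mem[0x29]=0x8d, mem[0x14]=0x85, mem[0x08]=0x7a, mem[0x07]=0x85

MEM[0x26,0x29,0x14,0x08,0x07] = 76 8d 85 7a 85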